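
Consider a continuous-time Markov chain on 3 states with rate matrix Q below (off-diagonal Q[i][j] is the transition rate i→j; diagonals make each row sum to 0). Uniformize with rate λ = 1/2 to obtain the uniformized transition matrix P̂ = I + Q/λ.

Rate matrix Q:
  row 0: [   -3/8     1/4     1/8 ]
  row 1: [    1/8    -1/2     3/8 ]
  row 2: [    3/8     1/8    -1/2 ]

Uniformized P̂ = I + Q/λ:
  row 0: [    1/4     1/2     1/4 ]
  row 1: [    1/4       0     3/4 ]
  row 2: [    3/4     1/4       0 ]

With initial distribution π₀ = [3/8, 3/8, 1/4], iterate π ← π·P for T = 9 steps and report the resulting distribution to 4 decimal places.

t=0: π = [0.3750, 0.3750, 0.2500]
t=1: π = [0.3750, 0.2500, 0.3750]
t=2: π = [0.4375, 0.2813, 0.2813]
t=3: π = [0.3906, 0.2891, 0.3203]
t=4: π = [0.4102, 0.2754, 0.3145]
t=5: π = [0.4072, 0.2837, 0.3091]
t=6: π = [0.4045, 0.2809, 0.3146]
t=7: π = [0.4073, 0.2809, 0.3118]
t=8: π = [0.4059, 0.2816, 0.3125]
t=9: π = [0.4063, 0.2811, 0.3127]

π = [0.4063, 0.2811, 0.3127]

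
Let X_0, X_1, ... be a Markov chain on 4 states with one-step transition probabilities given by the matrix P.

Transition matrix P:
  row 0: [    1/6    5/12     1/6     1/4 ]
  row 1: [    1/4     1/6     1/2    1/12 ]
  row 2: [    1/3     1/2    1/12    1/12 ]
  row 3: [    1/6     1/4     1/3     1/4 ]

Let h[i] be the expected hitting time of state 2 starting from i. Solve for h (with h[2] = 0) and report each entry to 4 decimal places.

h = [3.3103, 2.4828, 0.0000, 2.8966]

First-step conditioning: h[2] = 0; for i ≠ 2, h[i] = 1 + Σ_k P[i][k]·h[k].
  h[0] = 1 + 1/6·h[0] + 5/12·h[1] + 1/4·h[3]
  h[1] = 1 + 1/4·h[0] + 1/6·h[1] + 1/12·h[3]
  h[3] = 1 + 1/6·h[0] + 1/4·h[1] + 1/4·h[3]
Solving the 3×3 linear system over states ≠ 2 gives exactly h = [96/29, 72/29, 0, 84/29] (h[2] = 0 is the target).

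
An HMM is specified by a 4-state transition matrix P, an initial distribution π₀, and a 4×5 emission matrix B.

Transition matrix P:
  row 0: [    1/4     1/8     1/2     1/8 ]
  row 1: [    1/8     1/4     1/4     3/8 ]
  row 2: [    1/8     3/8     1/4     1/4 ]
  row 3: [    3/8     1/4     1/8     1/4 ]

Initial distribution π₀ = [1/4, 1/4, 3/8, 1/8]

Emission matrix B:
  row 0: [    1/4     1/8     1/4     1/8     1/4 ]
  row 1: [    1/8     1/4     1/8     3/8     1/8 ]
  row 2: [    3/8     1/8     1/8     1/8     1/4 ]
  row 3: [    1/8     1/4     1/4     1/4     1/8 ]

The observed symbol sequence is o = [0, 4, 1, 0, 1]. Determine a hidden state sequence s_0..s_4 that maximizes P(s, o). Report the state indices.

path = [2, 2, 1, 2, 1]

t=0: δ = [6.250e-02, 3.125e-02, 1.406e-01, 1.562e-02]  (obs o_0=0)
t=1: δ = [4.395e-03, 6.592e-03, 8.789e-03, 4.395e-03]  ψ = [2, 2, 2, 2]  (obs o_1=4)
t=2: δ = [2.060e-04, 8.240e-04, 2.747e-04, 6.180e-04]  ψ = [3, 2, 0, 1]  (obs o_2=1)
t=3: δ = [5.794e-05, 2.575e-05, 7.725e-05, 3.862e-05]  ψ = [3, 1, 1, 1]  (obs o_3=0)
t=4: δ = [1.810e-06, 7.242e-06, 3.621e-06, 4.828e-06]  ψ = [0, 2, 0, 2]  (obs o_4=1)
backtrack: best end state = 1; path = [2, 2, 1, 2, 1]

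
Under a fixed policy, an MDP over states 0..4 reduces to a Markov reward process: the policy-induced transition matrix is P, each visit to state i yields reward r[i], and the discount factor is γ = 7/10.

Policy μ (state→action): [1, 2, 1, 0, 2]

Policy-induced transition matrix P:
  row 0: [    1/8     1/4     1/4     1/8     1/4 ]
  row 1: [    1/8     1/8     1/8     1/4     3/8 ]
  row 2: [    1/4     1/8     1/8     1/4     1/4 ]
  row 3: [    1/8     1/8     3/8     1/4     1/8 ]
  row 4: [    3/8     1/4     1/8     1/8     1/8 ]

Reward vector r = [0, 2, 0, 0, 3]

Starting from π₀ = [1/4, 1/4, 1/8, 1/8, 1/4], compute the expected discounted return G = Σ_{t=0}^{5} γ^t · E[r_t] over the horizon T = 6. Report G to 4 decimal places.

G = 3.2695

t=0: π = [0.2500, 0.2500, 0.1250, 0.1250, 0.2500], E[r] = 1.2500, γ^t·E[r] = 1.250000, running G = 1.250000
t=1: π = [0.2031, 0.1875, 0.1875, 0.1875, 0.2344], E[r] = 1.0781, γ^t·E[r] = 0.754688, running G = 2.004688
t=2: π = [0.2070, 0.1797, 0.1973, 0.1953, 0.2207], E[r] = 1.0215, γ^t·E[r] = 0.500527, running G = 2.505215
t=3: π = [0.2048, 0.1785, 0.1997, 0.1965, 0.2205], E[r] = 1.0183, γ^t·E[r] = 0.349281, running G = 2.854495
t=4: π = [0.2051, 0.1782, 0.1997, 0.1968, 0.2202], E[r] = 1.0169, γ^t·E[r] = 0.244152, running G = 3.098647
t=5: π = [0.2050, 0.1782, 0.1998, 0.1968, 0.2201], E[r] = 1.0167, γ^t·E[r] = 0.170884, running G = 3.269531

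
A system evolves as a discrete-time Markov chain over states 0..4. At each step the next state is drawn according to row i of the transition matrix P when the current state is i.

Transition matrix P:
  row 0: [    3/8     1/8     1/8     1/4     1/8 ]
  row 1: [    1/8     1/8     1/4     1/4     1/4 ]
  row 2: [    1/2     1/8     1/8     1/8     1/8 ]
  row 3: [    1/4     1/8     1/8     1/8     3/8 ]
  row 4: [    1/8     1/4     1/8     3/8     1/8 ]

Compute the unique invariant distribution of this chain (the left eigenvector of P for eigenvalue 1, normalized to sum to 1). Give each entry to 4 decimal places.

π = [0.2766, 0.1501, 0.1438, 0.2286, 0.2009]

Balance equations π_j = Σ_i π_i·P[i][j]:
  π_0 = 3/8·π_0 + 1/8·π_1 + 1/2·π_2 + 1/4·π_3 + 1/8·π_4
  π_1 = 1/8·π_0 + 1/8·π_1 + 1/8·π_2 + 1/8·π_3 + 1/4·π_4
  π_2 = 1/8·π_0 + 1/4·π_1 + 1/8·π_2 + 1/8·π_3 + 1/8·π_4
  π_3 = 1/4·π_0 + 1/4·π_1 + 1/8·π_2 + 1/8·π_3 + 3/8·π_4
  normalize: π_0 + π_1 + π_2 + π_3 + π_4 = 1
Solving the linear system gives exactly π = [122/441, 331/2205, 317/2205, 8/35, 443/2205].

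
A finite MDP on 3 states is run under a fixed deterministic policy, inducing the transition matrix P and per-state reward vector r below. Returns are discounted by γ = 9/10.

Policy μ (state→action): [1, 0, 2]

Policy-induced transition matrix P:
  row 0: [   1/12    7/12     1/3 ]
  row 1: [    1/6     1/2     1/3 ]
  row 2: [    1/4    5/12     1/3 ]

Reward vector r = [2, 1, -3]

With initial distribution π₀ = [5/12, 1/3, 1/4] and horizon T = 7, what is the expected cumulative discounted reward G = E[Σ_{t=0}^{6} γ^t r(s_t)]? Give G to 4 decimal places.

G = -0.2545

t=0: π = [0.4167, 0.3333, 0.2500], E[r] = 0.4167, γ^t·E[r] = 0.416667, running G = 0.416667
t=1: π = [0.1528, 0.5139, 0.3333], E[r] = -0.1806, γ^t·E[r] = -0.162500, running G = 0.254167
t=2: π = [0.1817, 0.4850, 0.3333], E[r] = -0.1516, γ^t·E[r] = -0.122813, running G = 0.131354
t=3: π = [0.1793, 0.4874, 0.3333], E[r] = -0.1540, γ^t·E[r] = -0.112289, running G = 0.019065
t=4: π = [0.1795, 0.4872, 0.3333], E[r] = -0.1538, γ^t·E[r] = -0.100928, running G = -0.081863
t=5: π = [0.1795, 0.4872, 0.3333], E[r] = -0.1538, γ^t·E[r] = -0.090845, running G = -0.172709
t=6: π = [0.1795, 0.4872, 0.3333], E[r] = -0.1538, γ^t·E[r] = -0.081760, running G = -0.254469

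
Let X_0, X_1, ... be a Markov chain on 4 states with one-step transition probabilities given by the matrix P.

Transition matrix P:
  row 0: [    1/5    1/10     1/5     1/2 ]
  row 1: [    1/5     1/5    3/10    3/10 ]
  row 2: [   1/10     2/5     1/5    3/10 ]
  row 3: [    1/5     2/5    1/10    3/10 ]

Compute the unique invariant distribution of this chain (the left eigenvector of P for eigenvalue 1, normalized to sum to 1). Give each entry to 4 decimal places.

π = [0.1805, 0.2882, 0.1952, 0.3361]

Balance equations π_j = Σ_i π_i·P[i][j]:
  π_0 = 1/5·π_0 + 1/5·π_1 + 1/10·π_2 + 1/5·π_3
  π_1 = 1/10·π_0 + 1/5·π_1 + 2/5·π_2 + 2/5·π_3
  π_2 = 1/5·π_0 + 3/10·π_1 + 1/5·π_2 + 1/10·π_3
  normalize: π_0 + π_1 + π_2 + π_3 = 1
Solving the linear system gives exactly π = [98/543, 313/1086, 106/543, 365/1086].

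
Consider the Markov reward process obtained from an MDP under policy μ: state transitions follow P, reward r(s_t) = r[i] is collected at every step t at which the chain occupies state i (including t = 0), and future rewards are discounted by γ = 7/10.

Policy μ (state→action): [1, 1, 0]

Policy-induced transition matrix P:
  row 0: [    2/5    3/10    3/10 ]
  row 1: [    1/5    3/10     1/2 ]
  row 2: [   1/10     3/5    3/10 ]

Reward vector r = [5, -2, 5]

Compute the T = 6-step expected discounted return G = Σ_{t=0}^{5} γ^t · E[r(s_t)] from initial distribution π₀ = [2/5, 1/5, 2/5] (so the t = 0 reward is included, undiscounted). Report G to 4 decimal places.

G = 7.6879

t=0: π = [0.4000, 0.2000, 0.4000], E[r] = 3.6000, γ^t·E[r] = 3.600000, running G = 3.600000
t=1: π = [0.2400, 0.4200, 0.3400], E[r] = 2.0600, γ^t·E[r] = 1.442000, running G = 5.042000
t=2: π = [0.2140, 0.4020, 0.3840], E[r] = 2.1860, γ^t·E[r] = 1.071140, running G = 6.113140
t=3: π = [0.2044, 0.4152, 0.3804], E[r] = 2.0936, γ^t·E[r] = 0.718105, running G = 6.831245
t=4: π = [0.2028, 0.4141, 0.3830], E[r] = 2.1012, γ^t·E[r] = 0.504489, running G = 7.335733
t=5: π = [0.2023, 0.4149, 0.3828], E[r] = 2.0956, γ^t·E[r] = 0.352210, running G = 7.687943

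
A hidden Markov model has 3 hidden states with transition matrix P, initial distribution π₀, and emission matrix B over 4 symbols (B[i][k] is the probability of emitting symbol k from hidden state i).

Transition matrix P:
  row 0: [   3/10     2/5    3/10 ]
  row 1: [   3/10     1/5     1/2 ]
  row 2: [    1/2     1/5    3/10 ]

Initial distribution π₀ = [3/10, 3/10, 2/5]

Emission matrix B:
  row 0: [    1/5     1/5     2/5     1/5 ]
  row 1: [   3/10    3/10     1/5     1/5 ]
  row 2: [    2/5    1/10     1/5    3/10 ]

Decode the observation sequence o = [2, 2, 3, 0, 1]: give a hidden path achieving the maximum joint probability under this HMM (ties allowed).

t=0: δ = [1.200e-01, 6.000e-02, 8.000e-02]  (obs o_0=2)
t=1: δ = [1.600e-02, 9.600e-03, 7.200e-03]  ψ = [2, 0, 0]  (obs o_1=2)
t=2: δ = [9.600e-04, 1.280e-03, 1.440e-03]  ψ = [0, 0, 0]  (obs o_2=3)
t=3: δ = [1.440e-04, 1.152e-04, 2.560e-04]  ψ = [2, 0, 1]  (obs o_3=0)
t=4: δ = [2.560e-05, 1.728e-05, 7.680e-06]  ψ = [2, 0, 2]  (obs o_4=1)
backtrack: best end state = 0; path = [2, 0, 1, 2, 0]

path = [2, 0, 1, 2, 0]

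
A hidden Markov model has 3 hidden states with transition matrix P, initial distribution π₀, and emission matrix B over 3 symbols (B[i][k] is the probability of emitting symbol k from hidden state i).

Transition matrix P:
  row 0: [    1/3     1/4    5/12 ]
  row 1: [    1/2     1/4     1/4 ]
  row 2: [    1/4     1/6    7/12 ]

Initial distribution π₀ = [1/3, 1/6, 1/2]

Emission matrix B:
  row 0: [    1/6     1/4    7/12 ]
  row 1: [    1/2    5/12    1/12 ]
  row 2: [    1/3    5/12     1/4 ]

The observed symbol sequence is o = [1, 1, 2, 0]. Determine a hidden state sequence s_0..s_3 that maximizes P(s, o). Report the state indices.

path = [2, 2, 2, 2]

t=0: δ = [8.333e-02, 6.944e-02, 2.083e-01]  (obs o_0=1)
t=1: δ = [1.302e-02, 1.447e-02, 5.064e-02]  ψ = [2, 2, 2]  (obs o_1=1)
t=2: δ = [7.385e-03, 7.033e-04, 7.385e-03]  ψ = [2, 2, 2]  (obs o_2=2)
t=3: δ = [4.103e-04, 9.231e-04, 1.436e-03]  ψ = [0, 0, 2]  (obs o_3=0)
backtrack: best end state = 2; path = [2, 2, 2, 2]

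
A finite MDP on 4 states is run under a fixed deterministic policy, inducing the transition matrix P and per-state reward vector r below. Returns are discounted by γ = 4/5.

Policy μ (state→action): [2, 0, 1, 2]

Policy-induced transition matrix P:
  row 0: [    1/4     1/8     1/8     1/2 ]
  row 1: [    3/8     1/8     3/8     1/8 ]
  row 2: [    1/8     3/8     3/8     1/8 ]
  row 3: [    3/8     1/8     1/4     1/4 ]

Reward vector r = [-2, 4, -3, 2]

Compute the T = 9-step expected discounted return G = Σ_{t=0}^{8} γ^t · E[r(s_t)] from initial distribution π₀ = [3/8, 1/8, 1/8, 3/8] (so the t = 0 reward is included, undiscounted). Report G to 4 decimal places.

G = -0.0885

t=0: π = [0.3750, 0.1250, 0.1250, 0.3750], E[r] = 0.1250, γ^t·E[r] = 0.125000, running G = 0.125000
t=1: π = [0.2969, 0.1563, 0.2344, 0.3125], E[r] = -0.0469, γ^t·E[r] = -0.037500, running G = 0.087500
t=2: π = [0.2793, 0.1836, 0.2617, 0.2754], E[r] = -0.0586, γ^t·E[r] = -0.037500, running G = 0.050000
t=3: π = [0.2747, 0.1904, 0.2708, 0.2642], E[r] = -0.0715, γ^t·E[r] = -0.036625, running G = 0.013375
t=4: π = [0.2730, 0.1927, 0.2733, 0.2610], E[r] = -0.0731, γ^t·E[r] = -0.029950, running G = -0.016575
t=5: π = [0.2725, 0.1933, 0.2741, 0.2600], E[r] = -0.0742, γ^t·E[r] = -0.024306, running G = -0.040881
t=6: π = [0.2724, 0.1935, 0.2744, 0.2597], E[r] = -0.0744, γ^t·E[r] = -0.019491, running G = -0.060372
t=7: π = [0.2724, 0.1936, 0.2744, 0.2596], E[r] = -0.0744, γ^t·E[r] = -0.015611, running G = -0.075983
t=8: π = [0.2723, 0.1936, 0.2745, 0.2596], E[r] = -0.0745, γ^t·E[r] = -0.012492, running G = -0.088475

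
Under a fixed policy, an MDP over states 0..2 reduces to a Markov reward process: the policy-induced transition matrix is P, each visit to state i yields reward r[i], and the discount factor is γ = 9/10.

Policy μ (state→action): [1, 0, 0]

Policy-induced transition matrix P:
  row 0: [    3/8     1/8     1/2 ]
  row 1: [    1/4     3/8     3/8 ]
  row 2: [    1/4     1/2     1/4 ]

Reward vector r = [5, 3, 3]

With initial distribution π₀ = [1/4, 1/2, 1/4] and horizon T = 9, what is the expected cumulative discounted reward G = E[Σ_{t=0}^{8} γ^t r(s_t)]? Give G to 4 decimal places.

G = 21.7974

t=0: π = [0.2500, 0.5000, 0.2500], E[r] = 3.5000, γ^t·E[r] = 3.500000, running G = 3.500000
t=1: π = [0.2813, 0.3438, 0.3750], E[r] = 3.5625, γ^t·E[r] = 3.206250, running G = 6.706250
t=2: π = [0.2852, 0.3516, 0.3633], E[r] = 3.5703, γ^t·E[r] = 2.891953, running G = 9.598203
t=3: π = [0.2856, 0.3491, 0.3652], E[r] = 3.5713, γ^t·E[r] = 2.603470, running G = 12.201673
t=4: π = [0.2857, 0.3492, 0.3651], E[r] = 3.5714, γ^t·E[r] = 2.343203, running G = 14.544876
t=5: π = [0.2857, 0.3492, 0.3651], E[r] = 3.5714, γ^t·E[r] = 2.108892, running G = 16.653767
t=6: π = [0.2857, 0.3492, 0.3651], E[r] = 3.5714, γ^t·E[r] = 1.898003, running G = 18.551771
t=7: π = [0.2857, 0.3492, 0.3651], E[r] = 3.5714, γ^t·E[r] = 1.708203, running G = 20.259974
t=8: π = [0.2857, 0.3492, 0.3651], E[r] = 3.5714, γ^t·E[r] = 1.537383, running G = 21.797357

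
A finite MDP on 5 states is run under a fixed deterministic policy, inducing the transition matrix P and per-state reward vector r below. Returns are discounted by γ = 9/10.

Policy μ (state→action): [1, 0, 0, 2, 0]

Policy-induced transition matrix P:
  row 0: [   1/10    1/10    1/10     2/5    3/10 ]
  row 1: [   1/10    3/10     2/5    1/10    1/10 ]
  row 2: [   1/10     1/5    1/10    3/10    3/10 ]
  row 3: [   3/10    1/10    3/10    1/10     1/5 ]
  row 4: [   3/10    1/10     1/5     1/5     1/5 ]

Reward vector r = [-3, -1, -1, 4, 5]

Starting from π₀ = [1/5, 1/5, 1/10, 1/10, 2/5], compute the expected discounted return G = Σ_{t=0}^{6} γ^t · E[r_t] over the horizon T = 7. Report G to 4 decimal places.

t=0: π = [0.2000, 0.2000, 0.1000, 0.1000, 0.4000], E[r] = 1.5000, γ^t·E[r] = 1.500000, running G = 1.500000
t=1: π = [0.2000, 0.1500, 0.2200, 0.2200, 0.2100], E[r] = 0.9600, γ^t·E[r] = 0.864000, running G = 2.364000
t=2: π = [0.1860, 0.1520, 0.2100, 0.2250, 0.2270], E[r] = 1.1150, γ^t·E[r] = 0.903150, running G = 3.267150
t=3: π = [0.1904, 0.1514, 0.2133, 0.2205, 0.2244], E[r] = 1.0681, γ^t·E[r] = 0.778645, running G = 4.045795
t=4: π = [0.1890, 0.1516, 0.2120, 0.2222, 0.2252], E[r] = 1.0845, γ^t·E[r] = 0.711554, running G = 4.757348
t=5: π = [0.1895, 0.1515, 0.2125, 0.2216, 0.2249], E[r] = 1.0787, γ^t·E[r] = 0.636940, running G = 5.394288
t=6: π = [0.1893, 0.1515, 0.2123, 0.2218, 0.2250], E[r] = 1.0808, γ^t·E[r] = 0.574375, running G = 5.968663

G = 5.9687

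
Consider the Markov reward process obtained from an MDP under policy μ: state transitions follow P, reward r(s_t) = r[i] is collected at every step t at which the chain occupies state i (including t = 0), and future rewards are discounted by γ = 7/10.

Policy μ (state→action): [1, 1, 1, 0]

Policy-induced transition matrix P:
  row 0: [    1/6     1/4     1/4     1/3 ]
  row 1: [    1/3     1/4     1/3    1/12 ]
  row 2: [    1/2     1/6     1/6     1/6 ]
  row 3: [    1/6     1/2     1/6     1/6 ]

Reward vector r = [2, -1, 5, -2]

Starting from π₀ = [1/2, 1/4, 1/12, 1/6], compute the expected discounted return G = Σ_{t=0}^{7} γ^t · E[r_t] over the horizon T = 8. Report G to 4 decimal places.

G = 3.1220

t=0: π = [0.5000, 0.2500, 0.0833, 0.1667], E[r] = 0.8333, γ^t·E[r] = 0.833333, running G = 0.833333
t=1: π = [0.2361, 0.2847, 0.2500, 0.2292], E[r] = 0.9792, γ^t·E[r] = 0.685417, running G = 1.518750
t=2: π = [0.2975, 0.2865, 0.2338, 0.1823], E[r] = 1.1128, γ^t·E[r] = 0.545295, running G = 2.064045
t=3: π = [0.2923, 0.2761, 0.2392, 0.1924], E[r] = 1.1198, γ^t·E[r] = 0.384105, running G = 2.448150
t=4: π = [0.2924, 0.2782, 0.2370, 0.1924], E[r] = 1.1071, γ^t·E[r] = 0.265820, running G = 2.713970
t=5: π = [0.2920, 0.2783, 0.2374, 0.1922], E[r] = 1.1083, γ^t·E[r] = 0.186267, running G = 2.900236
t=6: π = [0.2922, 0.2783, 0.2374, 0.1921], E[r] = 1.1088, γ^t·E[r] = 0.130447, running G = 3.030684
t=7: π = [0.2922, 0.2783, 0.2374, 0.1922], E[r] = 1.1087, γ^t·E[r] = 0.091308, running G = 3.121992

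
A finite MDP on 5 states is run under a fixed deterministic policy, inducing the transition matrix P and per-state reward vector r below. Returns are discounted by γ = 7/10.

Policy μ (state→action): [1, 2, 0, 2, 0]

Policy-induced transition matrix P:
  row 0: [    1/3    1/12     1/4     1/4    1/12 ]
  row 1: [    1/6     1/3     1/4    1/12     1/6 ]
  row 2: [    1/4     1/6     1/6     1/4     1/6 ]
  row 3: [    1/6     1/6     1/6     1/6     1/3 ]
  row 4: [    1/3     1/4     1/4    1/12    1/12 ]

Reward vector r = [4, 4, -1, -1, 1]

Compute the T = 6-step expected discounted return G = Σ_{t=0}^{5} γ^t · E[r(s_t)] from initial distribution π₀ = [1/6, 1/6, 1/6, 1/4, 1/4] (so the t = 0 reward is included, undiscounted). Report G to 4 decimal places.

G = 4.2162

t=0: π = [0.1667, 0.1667, 0.1667, 0.2500, 0.2500], E[r] = 1.1667, γ^t·E[r] = 1.166667, running G = 1.166667
t=1: π = [0.2500, 0.2014, 0.2153, 0.1597, 0.1736], E[r] = 1.6042, γ^t·E[r] = 1.122917, running G = 2.289583
t=2: π = [0.2552, 0.1939, 0.2188, 0.1742, 0.1580], E[r] = 1.5613, γ^t·E[r] = 0.765058, running G = 3.054641
t=3: π = [0.2538, 0.1909, 0.2173, 0.1768, 0.1613], E[r] = 1.5457, γ^t·E[r] = 0.530181, running G = 3.584822
t=4: π = [0.2539, 0.1908, 0.2172, 0.1766, 0.1616], E[r] = 1.5467, γ^t·E[r] = 0.371357, running G = 3.956180
t=5: π = [0.2540, 0.1908, 0.2172, 0.1766, 0.1615], E[r] = 1.5468, γ^t·E[r] = 0.259974, running G = 4.216154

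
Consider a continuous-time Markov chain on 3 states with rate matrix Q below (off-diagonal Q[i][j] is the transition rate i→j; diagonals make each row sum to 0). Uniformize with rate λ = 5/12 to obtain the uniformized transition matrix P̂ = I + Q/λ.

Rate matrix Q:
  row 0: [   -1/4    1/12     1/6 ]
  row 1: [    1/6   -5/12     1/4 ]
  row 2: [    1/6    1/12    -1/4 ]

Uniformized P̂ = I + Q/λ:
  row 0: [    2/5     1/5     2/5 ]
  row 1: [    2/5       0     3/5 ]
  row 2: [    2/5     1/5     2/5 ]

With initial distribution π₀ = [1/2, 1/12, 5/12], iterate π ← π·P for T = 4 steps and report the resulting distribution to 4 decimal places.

π = [0.4000, 0.1665, 0.4335]

t=0: π = [0.5000, 0.0833, 0.4167]
t=1: π = [0.4000, 0.1833, 0.4167]
t=2: π = [0.4000, 0.1633, 0.4367]
t=3: π = [0.4000, 0.1673, 0.4327]
t=4: π = [0.4000, 0.1665, 0.4335]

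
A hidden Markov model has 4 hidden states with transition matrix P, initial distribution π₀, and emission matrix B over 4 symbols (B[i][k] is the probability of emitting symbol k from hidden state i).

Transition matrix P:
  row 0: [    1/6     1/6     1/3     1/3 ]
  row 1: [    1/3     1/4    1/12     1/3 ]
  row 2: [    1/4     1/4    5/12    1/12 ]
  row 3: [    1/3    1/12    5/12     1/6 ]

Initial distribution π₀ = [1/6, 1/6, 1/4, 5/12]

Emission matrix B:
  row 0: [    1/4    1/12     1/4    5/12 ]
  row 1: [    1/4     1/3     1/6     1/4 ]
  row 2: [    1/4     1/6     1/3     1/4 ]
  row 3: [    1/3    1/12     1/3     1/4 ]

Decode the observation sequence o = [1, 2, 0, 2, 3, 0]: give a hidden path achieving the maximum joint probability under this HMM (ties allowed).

t=0: δ = [1.389e-02, 5.556e-02, 4.167e-02, 3.472e-02]  (obs o_0=1)
t=1: δ = [4.630e-03, 2.315e-03, 5.787e-03, 6.173e-03]  ψ = [1, 1, 2, 1]  (obs o_1=2)
t=2: δ = [5.144e-04, 3.617e-04, 6.430e-04, 5.144e-04]  ψ = [3, 2, 3, 0]  (obs o_2=0)
t=3: δ = [4.287e-05, 2.679e-05, 8.931e-05, 5.716e-05]  ψ = [3, 2, 2, 0]  (obs o_3=2)
t=4: δ = [9.303e-06, 5.582e-06, 9.303e-06, 3.572e-06]  ψ = [2, 2, 2, 0]  (obs o_4=3)
t=5: δ = [5.814e-07, 5.814e-07, 9.690e-07, 1.034e-06]  ψ = [2, 2, 2, 0]  (obs o_5=0)
backtrack: best end state = 3; path = [1, 3, 2, 2, 0, 3]

path = [1, 3, 2, 2, 0, 3]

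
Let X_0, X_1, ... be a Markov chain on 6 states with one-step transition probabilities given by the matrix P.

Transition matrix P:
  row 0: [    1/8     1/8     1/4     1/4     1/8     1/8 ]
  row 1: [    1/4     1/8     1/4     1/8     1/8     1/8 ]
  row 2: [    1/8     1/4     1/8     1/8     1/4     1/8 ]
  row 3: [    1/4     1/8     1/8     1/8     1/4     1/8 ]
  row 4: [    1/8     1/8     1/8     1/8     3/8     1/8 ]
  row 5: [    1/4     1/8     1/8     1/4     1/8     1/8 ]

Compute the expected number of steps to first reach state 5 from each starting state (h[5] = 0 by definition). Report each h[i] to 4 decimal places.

h = [8.0000, 8.0000, 8.0000, 8.0000, 8.0000, 0.0000]

First-step conditioning: h[5] = 0; for i ≠ 5, h[i] = 1 + Σ_k P[i][k]·h[k].
  h[0] = 1 + 1/8·h[0] + 1/8·h[1] + 1/4·h[2] + 1/4·h[3] + 1/8·h[4]
  h[1] = 1 + 1/4·h[0] + 1/8·h[1] + 1/4·h[2] + 1/8·h[3] + 1/8·h[4]
  h[2] = 1 + 1/8·h[0] + 1/4·h[1] + 1/8·h[2] + 1/8·h[3] + 1/4·h[4]
  h[3] = 1 + 1/4·h[0] + 1/8·h[1] + 1/8·h[2] + 1/8·h[3] + 1/4·h[4]
  h[4] = 1 + 1/8·h[0] + 1/8·h[1] + 1/8·h[2] + 1/8·h[3] + 3/8·h[4]
Solving the 5×5 linear system over states ≠ 5 gives exactly h = [8, 8, 8, 8, 8, 0] (h[5] = 0 is the target).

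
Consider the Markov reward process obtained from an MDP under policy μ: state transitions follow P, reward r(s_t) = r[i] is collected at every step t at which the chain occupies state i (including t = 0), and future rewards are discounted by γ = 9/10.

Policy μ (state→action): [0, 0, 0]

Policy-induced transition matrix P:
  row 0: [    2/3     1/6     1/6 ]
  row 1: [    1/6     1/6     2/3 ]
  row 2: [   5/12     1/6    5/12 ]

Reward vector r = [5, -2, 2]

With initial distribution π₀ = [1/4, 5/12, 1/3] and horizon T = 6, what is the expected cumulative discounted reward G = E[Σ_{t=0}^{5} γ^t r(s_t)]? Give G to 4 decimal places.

t=0: π = [0.2500, 0.4167, 0.3333], E[r] = 1.0833, γ^t·E[r] = 1.083333, running G = 1.083333
t=1: π = [0.3750, 0.1667, 0.4583], E[r] = 2.4583, γ^t·E[r] = 2.212500, running G = 3.295833
t=2: π = [0.4688, 0.1667, 0.3646], E[r] = 2.7396, γ^t·E[r] = 2.219063, running G = 5.514896
t=3: π = [0.4922, 0.1667, 0.3411], E[r] = 2.8099, γ^t·E[r] = 2.048414, running G = 7.563310
t=4: π = [0.4980, 0.1667, 0.3353], E[r] = 2.8275, γ^t·E[r] = 1.855106, running G = 9.418416
t=5: π = [0.4995, 0.1667, 0.3338], E[r] = 2.8319, γ^t·E[r] = 1.672190, running G = 11.090606

G = 11.0906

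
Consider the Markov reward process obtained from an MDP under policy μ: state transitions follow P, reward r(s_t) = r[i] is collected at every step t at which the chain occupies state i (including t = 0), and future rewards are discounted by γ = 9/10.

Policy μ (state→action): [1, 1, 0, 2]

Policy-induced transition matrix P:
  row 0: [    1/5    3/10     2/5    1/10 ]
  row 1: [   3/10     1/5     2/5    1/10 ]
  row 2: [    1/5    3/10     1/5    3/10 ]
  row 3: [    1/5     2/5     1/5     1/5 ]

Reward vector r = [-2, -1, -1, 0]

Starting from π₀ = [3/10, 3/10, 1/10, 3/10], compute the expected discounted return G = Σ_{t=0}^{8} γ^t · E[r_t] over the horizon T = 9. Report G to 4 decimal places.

G = -6.4104

t=0: π = [0.3000, 0.3000, 0.1000, 0.3000], E[r] = -1.0000, γ^t·E[r] = -1.000000, running G = -1.000000
t=1: π = [0.2300, 0.3000, 0.3200, 0.1500], E[r] = -1.0800, γ^t·E[r] = -0.972000, running G = -1.972000
t=2: π = [0.2300, 0.2850, 0.3060, 0.1790], E[r] = -1.0510, γ^t·E[r] = -0.851310, running G = -2.823310
t=3: π = [0.2285, 0.2894, 0.3030, 0.1791], E[r] = -1.0494, γ^t·E[r] = -0.765013, running G = -3.588323
t=4: π = [0.2289, 0.2890, 0.3036, 0.1785], E[r] = -1.0504, γ^t·E[r] = -0.689187, running G = -4.277510
t=5: π = [0.2289, 0.2890, 0.3036, 0.1786], E[r] = -1.0503, γ^t·E[r] = -0.620209, running G = -4.897719
t=6: π = [0.2289, 0.2890, 0.3036, 0.1786], E[r] = -1.0503, γ^t·E[r] = -0.558184, running G = -5.455903
t=7: π = [0.2289, 0.2890, 0.3036, 0.1786], E[r] = -1.0503, γ^t·E[r] = -0.502367, running G = -5.958271
t=8: π = [0.2289, 0.2890, 0.3036, 0.1786], E[r] = -1.0503, γ^t·E[r] = -0.452130, running G = -6.410401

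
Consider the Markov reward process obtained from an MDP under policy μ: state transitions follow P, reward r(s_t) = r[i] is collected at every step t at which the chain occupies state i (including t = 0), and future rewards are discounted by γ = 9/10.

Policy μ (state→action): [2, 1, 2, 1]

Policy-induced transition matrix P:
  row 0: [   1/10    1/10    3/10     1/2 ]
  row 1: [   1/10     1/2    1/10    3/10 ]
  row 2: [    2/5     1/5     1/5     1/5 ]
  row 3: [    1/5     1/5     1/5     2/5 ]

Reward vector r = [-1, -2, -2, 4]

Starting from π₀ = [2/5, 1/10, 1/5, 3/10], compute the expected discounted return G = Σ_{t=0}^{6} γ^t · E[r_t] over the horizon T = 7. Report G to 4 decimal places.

G = 1.7682

t=0: π = [0.4000, 0.1000, 0.2000, 0.3000], E[r] = 0.2000, γ^t·E[r] = 0.200000, running G = 0.200000
t=1: π = [0.1900, 0.1900, 0.2300, 0.3900], E[r] = 0.5300, γ^t·E[r] = 0.477000, running G = 0.677000
t=2: π = [0.2080, 0.2380, 0.2000, 0.3540], E[r] = 0.3320, γ^t·E[r] = 0.268920, running G = 0.945920
t=3: π = [0.1954, 0.2506, 0.1970, 0.3570], E[r] = 0.3374, γ^t·E[r] = 0.245965, running G = 1.191885
t=4: π = [0.1948, 0.2556, 0.1945, 0.3551], E[r] = 0.3253, γ^t·E[r] = 0.213416, running G = 1.405301
t=5: π = [0.1939, 0.2572, 0.1939, 0.3550], E[r] = 0.3240, γ^t·E[r] = 0.191302, running G = 1.596603
t=6: π = [0.1937, 0.2578, 0.1937, 0.3549], E[r] = 0.3230, γ^t·E[r] = 0.171635, running G = 1.768238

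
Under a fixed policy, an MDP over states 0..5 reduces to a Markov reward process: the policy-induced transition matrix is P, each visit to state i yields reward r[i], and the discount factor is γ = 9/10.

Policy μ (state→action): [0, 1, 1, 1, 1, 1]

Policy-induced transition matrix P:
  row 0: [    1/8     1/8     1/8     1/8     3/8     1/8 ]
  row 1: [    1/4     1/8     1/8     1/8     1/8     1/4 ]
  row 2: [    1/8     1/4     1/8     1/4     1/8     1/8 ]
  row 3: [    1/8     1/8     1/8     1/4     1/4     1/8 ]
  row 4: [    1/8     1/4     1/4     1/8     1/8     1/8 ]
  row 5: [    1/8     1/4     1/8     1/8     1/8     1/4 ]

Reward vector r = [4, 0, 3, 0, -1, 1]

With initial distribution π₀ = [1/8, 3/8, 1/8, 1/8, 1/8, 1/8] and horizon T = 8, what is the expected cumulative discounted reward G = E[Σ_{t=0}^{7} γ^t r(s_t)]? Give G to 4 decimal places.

t=0: π = [0.1250, 0.3750, 0.1250, 0.1250, 0.1250, 0.1250], E[r] = 0.8750, γ^t·E[r] = 0.875000, running G = 0.875000
t=1: π = [0.1719, 0.1719, 0.1406, 0.1563, 0.1719, 0.1875], E[r] = 1.1250, γ^t·E[r] = 1.012500, running G = 1.887500
t=2: π = [0.1465, 0.1875, 0.1465, 0.1621, 0.1875, 0.1699], E[r] = 1.0078, γ^t·E[r] = 0.816328, running G = 2.703828
t=3: π = [0.1484, 0.1880, 0.1484, 0.1636, 0.1819, 0.1697], E[r] = 1.0269, γ^t·E[r] = 0.748578, running G = 3.452406
t=4: π = [0.1485, 0.1875, 0.1477, 0.1640, 0.1826, 0.1697], E[r] = 1.0244, γ^t·E[r] = 0.672078, running G = 4.124484
t=5: π = [0.1484, 0.1875, 0.1478, 0.1640, 0.1826, 0.1697], E[r] = 1.0242, γ^t·E[r] = 0.604800, running G = 4.729284
t=6: π = [0.1484, 0.1875, 0.1478, 0.1640, 0.1826, 0.1696], E[r] = 1.0243, γ^t·E[r] = 0.544341, running G = 5.273625
t=7: π = [0.1484, 0.1875, 0.1478, 0.1640, 0.1826, 0.1696], E[r] = 1.0243, γ^t·E[r] = 0.489906, running G = 5.763531

G = 5.7635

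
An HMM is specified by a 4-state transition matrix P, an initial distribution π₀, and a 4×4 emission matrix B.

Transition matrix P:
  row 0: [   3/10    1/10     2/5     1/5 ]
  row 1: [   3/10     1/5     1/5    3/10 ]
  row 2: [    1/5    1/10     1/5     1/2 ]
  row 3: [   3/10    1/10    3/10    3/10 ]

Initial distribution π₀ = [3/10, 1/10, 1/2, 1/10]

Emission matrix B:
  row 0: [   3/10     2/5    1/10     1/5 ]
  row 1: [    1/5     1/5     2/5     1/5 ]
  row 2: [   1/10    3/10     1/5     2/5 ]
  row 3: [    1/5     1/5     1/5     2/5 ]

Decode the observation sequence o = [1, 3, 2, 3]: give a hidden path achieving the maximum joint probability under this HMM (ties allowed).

path = [2, 3, 2, 3]

t=0: δ = [1.200e-01, 2.000e-02, 1.500e-01, 2.000e-02]  (obs o_0=1)
t=1: δ = [7.200e-03, 3.000e-03, 1.920e-02, 3.000e-02]  ψ = [0, 2, 0, 2]  (obs o_1=3)
t=2: δ = [9.000e-04, 1.200e-03, 1.800e-03, 1.920e-03]  ψ = [3, 3, 3, 2]  (obs o_2=2)
t=3: δ = [1.152e-04, 4.800e-05, 2.304e-04, 3.600e-04]  ψ = [3, 1, 3, 2]  (obs o_3=3)
backtrack: best end state = 3; path = [2, 3, 2, 3]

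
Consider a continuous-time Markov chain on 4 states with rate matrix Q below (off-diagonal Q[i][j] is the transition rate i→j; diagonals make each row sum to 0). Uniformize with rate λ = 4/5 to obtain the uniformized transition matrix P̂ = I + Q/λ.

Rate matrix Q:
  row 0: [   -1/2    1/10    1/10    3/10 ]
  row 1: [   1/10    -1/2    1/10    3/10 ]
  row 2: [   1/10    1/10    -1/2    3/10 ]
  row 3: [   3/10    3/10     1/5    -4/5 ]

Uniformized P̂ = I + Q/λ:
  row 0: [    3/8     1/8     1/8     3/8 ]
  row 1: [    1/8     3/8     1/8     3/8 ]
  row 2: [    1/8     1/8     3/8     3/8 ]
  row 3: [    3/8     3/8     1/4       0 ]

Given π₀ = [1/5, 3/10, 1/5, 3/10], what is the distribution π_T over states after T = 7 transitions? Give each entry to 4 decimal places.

t=0: π = [0.2000, 0.3000, 0.2000, 0.3000]
t=1: π = [0.2500, 0.2750, 0.2125, 0.2625]
t=2: π = [0.2531, 0.2594, 0.2109, 0.2766]
t=3: π = [0.2574, 0.2590, 0.2123, 0.2713]
t=4: π = [0.2572, 0.2576, 0.2120, 0.2733]
t=5: π = [0.2576, 0.2577, 0.2122, 0.2725]
t=6: π = [0.2575, 0.2576, 0.2121, 0.2728]
t=7: π = [0.2576, 0.2576, 0.2121, 0.2727]

π = [0.2576, 0.2576, 0.2121, 0.2727]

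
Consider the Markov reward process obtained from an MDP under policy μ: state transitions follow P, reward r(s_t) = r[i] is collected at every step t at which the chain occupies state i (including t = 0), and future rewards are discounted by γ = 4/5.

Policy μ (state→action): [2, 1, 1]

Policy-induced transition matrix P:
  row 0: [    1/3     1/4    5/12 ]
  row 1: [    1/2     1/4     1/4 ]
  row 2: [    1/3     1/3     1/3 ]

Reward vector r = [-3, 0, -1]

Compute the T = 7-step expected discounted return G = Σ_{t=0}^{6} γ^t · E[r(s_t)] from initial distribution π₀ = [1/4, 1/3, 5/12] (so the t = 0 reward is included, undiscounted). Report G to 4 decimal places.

G = -5.5493

t=0: π = [0.2500, 0.3333, 0.4167], E[r] = -1.1667, γ^t·E[r] = -1.166667, running G = -1.166667
t=1: π = [0.3889, 0.2847, 0.3264], E[r] = -1.4931, γ^t·E[r] = -1.194444, running G = -2.361111
t=2: π = [0.3808, 0.2772, 0.3420], E[r] = -1.4844, γ^t·E[r] = -0.950000, running G = -3.311111
t=3: π = [0.3795, 0.2785, 0.3420], E[r] = -1.4806, γ^t·E[r] = -0.758049, running G = -4.069160
t=4: π = [0.3798, 0.2785, 0.3418], E[r] = -1.4810, γ^t·E[r] = -0.606619, running G = -4.675779
t=5: π = [0.3797, 0.2785, 0.3418], E[r] = -1.4810, γ^t·E[r] = -0.485301, running G = -5.161080
t=6: π = [0.3797, 0.2785, 0.3418], E[r] = -1.4810, γ^t·E[r] = -0.388238, running G = -5.549318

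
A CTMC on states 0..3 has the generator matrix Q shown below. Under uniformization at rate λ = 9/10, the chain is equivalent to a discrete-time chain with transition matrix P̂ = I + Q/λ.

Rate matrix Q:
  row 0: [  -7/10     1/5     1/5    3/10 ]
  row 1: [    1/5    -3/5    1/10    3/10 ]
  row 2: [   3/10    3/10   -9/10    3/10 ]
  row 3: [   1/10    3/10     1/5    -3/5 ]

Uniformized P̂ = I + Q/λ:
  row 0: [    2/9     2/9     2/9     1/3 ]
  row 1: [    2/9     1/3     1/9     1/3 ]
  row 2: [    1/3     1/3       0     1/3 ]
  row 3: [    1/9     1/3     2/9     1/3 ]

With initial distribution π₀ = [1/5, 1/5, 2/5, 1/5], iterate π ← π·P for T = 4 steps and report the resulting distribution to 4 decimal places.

π = [0.2021, 0.3107, 0.1538, 0.3333]

t=0: π = [0.2000, 0.2000, 0.4000, 0.2000]
t=1: π = [0.2444, 0.3111, 0.1111, 0.3333]
t=2: π = [0.1975, 0.3062, 0.1630, 0.3333]
t=3: π = [0.2033, 0.3114, 0.1520, 0.3333]
t=4: π = [0.2021, 0.3107, 0.1538, 0.3333]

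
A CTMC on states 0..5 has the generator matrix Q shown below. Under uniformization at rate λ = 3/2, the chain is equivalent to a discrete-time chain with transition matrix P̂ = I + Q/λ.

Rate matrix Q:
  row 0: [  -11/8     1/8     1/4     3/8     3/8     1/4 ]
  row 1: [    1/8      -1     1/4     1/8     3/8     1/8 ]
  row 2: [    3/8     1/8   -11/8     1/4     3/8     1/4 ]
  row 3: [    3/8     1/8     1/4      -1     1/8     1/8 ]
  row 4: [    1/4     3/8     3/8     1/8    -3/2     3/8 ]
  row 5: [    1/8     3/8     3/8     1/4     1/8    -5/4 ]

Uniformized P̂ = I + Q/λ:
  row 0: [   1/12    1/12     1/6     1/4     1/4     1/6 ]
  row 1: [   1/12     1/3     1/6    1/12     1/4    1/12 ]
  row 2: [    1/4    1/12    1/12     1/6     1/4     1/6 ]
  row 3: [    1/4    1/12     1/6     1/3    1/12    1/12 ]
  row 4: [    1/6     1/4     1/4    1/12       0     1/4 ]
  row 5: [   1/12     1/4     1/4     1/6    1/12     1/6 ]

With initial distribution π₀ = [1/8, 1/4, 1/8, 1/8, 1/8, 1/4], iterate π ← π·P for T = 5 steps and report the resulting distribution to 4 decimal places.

π = [0.1561, 0.1792, 0.1773, 0.1820, 0.1558, 0.1496]

t=0: π = [0.1250, 0.2500, 0.1250, 0.1250, 0.1250, 0.2500]
t=1: π = [0.1354, 0.2083, 0.1875, 0.1667, 0.1563, 0.1458]
t=2: π = [0.1554, 0.1858, 0.1762, 0.1753, 0.1589, 0.1484]
t=3: π = [0.1552, 0.1810, 0.1776, 0.1801, 0.1563, 0.1498]
t=4: π = [0.1560, 0.1796, 0.1774, 0.1815, 0.1559, 0.1496]
t=5: π = [0.1561, 0.1792, 0.1773, 0.1820, 0.1558, 0.1496]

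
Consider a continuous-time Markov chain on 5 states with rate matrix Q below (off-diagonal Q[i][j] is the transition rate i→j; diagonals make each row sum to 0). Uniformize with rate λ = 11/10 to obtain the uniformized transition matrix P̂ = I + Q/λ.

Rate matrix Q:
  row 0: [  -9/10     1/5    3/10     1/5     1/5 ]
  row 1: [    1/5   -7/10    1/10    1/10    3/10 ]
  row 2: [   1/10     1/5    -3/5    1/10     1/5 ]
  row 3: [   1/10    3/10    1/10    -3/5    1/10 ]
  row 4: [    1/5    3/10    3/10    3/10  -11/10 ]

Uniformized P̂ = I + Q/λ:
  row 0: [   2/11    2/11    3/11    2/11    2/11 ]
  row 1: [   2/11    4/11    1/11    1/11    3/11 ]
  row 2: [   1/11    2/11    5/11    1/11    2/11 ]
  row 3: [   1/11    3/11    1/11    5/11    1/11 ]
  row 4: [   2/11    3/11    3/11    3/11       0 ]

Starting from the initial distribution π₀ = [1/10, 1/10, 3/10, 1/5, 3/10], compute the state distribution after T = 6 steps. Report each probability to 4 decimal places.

π = [0.1421, 0.2629, 0.2287, 0.2083, 0.1581]

t=0: π = [0.1000, 0.1000, 0.3000, 0.2000, 0.3000]
t=1: π = [0.1364, 0.2455, 0.2727, 0.2273, 0.1182]
t=2: π = [0.1364, 0.2579, 0.2364, 0.2074, 0.1620]
t=3: π = [0.1415, 0.2623, 0.2311, 0.2082, 0.1569]
t=4: π = [0.1419, 0.2627, 0.2292, 0.2080, 0.1582]
t=5: π = [0.1421, 0.2629, 0.2288, 0.2082, 0.1580]
t=6: π = [0.1421, 0.2629, 0.2287, 0.2083, 0.1581]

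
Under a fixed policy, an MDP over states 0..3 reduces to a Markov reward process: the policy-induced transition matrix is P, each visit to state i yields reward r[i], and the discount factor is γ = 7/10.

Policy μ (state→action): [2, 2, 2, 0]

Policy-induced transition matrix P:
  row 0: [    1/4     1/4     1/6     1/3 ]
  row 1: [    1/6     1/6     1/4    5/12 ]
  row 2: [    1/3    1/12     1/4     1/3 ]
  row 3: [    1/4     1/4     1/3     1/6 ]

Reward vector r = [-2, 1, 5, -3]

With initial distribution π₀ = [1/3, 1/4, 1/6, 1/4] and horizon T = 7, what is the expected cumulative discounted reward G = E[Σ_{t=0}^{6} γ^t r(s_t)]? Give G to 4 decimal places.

G = -0.2592

t=0: π = [0.3333, 0.2500, 0.1667, 0.2500], E[r] = -0.3333, γ^t·E[r] = -0.333333, running G = -0.333333
t=1: π = [0.2431, 0.2014, 0.2431, 0.3125], E[r] = -0.0069, γ^t·E[r] = -0.004861, running G = -0.338194
t=2: π = [0.2535, 0.1927, 0.2558, 0.2980], E[r] = 0.0706, γ^t·E[r] = 0.034595, running G = -0.303600
t=3: π = [0.2553, 0.1913, 0.2537, 0.2997], E[r] = 0.0502, γ^t·E[r] = 0.017219, running G = -0.286380
t=4: π = [0.2552, 0.1918, 0.2537, 0.2993], E[r] = 0.0519, γ^t·E[r] = 0.012469, running G = -0.273912
t=5: π = [0.2552, 0.1917, 0.2537, 0.2994], E[r] = 0.0515, γ^t·E[r] = 0.008658, running G = -0.265253
t=6: π = [0.2552, 0.1917, 0.2537, 0.2994], E[r] = 0.0516, γ^t·E[r] = 0.006076, running G = -0.259178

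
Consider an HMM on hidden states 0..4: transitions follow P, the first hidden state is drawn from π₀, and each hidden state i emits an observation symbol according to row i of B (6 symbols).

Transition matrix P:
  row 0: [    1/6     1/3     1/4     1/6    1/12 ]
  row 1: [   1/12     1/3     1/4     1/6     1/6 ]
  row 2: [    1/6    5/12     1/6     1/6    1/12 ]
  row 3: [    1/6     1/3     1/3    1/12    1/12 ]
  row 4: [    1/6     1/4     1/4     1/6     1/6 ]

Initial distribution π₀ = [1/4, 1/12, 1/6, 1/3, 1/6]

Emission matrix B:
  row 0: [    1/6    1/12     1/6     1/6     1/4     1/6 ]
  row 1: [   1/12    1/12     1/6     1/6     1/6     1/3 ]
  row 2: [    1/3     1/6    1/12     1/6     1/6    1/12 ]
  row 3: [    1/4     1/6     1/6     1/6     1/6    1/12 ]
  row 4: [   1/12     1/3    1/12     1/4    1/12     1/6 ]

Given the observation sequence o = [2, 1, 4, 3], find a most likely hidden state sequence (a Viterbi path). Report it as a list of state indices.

t=0: δ = [4.167e-02, 1.389e-02, 1.389e-02, 5.556e-02, 1.389e-02]  (obs o_0=2)
t=1: δ = [7.716e-04, 1.543e-03, 3.086e-03, 1.157e-03, 1.543e-03]  ψ = [3, 3, 3, 0, 3]  (obs o_1=1)
t=2: δ = [1.286e-04, 2.143e-04, 8.573e-05, 8.573e-05, 2.143e-05]  ψ = [2, 2, 2, 2, 1]  (obs o_2=4)
t=3: δ = [3.572e-06, 1.191e-05, 8.931e-06, 5.954e-06, 8.931e-06]  ψ = [0, 1, 1, 1, 1]  (obs o_3=3)
backtrack: best end state = 1; path = [3, 2, 1, 1]

path = [3, 2, 1, 1]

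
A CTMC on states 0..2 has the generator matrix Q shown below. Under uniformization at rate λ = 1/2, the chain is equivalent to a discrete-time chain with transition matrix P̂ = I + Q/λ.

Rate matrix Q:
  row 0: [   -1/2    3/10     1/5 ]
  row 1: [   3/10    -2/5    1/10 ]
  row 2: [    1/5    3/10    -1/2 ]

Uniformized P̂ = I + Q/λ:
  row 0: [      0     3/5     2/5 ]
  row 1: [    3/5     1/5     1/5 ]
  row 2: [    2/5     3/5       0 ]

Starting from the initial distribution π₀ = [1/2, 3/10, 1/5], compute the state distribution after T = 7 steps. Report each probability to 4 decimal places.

t=0: π = [0.5000, 0.3000, 0.2000]
t=1: π = [0.2600, 0.4800, 0.2600]
t=2: π = [0.3920, 0.4080, 0.2000]
t=3: π = [0.3248, 0.4368, 0.2384]
t=4: π = [0.3574, 0.4253, 0.2173]
t=5: π = [0.3421, 0.4299, 0.2280]
t=6: π = [0.3491, 0.4280, 0.2228]
t=7: π = [0.3460, 0.4288, 0.2253]

π = [0.3460, 0.4288, 0.2253]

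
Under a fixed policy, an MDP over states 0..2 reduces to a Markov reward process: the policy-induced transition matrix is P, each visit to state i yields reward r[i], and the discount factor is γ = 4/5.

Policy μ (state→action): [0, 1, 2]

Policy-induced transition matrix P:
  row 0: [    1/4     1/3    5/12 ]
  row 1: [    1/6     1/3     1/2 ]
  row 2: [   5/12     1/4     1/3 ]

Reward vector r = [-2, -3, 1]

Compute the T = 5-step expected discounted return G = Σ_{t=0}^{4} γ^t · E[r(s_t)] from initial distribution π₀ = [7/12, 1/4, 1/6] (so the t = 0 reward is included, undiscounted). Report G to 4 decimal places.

t=0: π = [0.5833, 0.2500, 0.1667], E[r] = -1.7500, γ^t·E[r] = -1.750000, running G = -1.750000
t=1: π = [0.2569, 0.3194, 0.4236], E[r] = -1.0486, γ^t·E[r] = -0.838889, running G = -2.588889
t=2: π = [0.2940, 0.2980, 0.4080], E[r] = -1.0741, γ^t·E[r] = -0.687407, running G = -3.276296
t=3: π = [0.2932, 0.2993, 0.4075], E[r] = -1.0768, γ^t·E[r] = -0.551333, running G = -3.827630
t=4: π = [0.2930, 0.2994, 0.4077], E[r] = -1.0764, γ^t·E[r] = -0.440900, running G = -4.268530

G = -4.2685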